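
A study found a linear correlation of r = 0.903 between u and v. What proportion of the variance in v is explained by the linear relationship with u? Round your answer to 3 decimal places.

r² = (0.903)² = 0.815

0.815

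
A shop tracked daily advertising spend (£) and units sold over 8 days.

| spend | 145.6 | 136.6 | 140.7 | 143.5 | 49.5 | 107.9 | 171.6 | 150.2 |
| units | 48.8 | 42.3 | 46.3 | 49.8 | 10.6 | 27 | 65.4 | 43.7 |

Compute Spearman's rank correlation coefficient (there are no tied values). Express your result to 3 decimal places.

0.833

Rank spend: 6, 3, 4, 5, 1, 2, 8, 7
Rank units: 6, 3, 5, 7, 1, 2, 8, 4
d = rank(spend) − rank(units): 0, 0, -1, -2, 0, 0, 0, 3; Σd² = 14
ρ = 1 − 6Σd² / [n(n²−1)] = 1 − 6×14 / (8×63) = 1 − 84/504 ≈ 0.833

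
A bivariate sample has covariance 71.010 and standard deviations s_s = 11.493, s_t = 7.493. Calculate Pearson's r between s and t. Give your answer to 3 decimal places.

r = Cov(s,t) / (s_s · s_t) = 71.010 / (11.493 × 7.493)
  = 71.010 / 86.1170 ≈ 0.825

0.825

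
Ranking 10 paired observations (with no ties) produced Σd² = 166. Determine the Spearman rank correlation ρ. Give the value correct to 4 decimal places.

-0.0061

ρ = 1 − 6Σd² / [n(n²−1)] = 1 − 6×166 / (10×99)
  = 1 − 996/990 = 1 − 1.00606 ≈ -0.0061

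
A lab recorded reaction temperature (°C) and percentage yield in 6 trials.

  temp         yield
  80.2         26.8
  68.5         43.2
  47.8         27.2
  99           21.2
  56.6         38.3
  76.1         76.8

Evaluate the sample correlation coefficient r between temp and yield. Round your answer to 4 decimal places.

n = 6, Σx = 428.2, Σy = 233.5, Σx² = 32204.9, Σy² = 11138.89, Σxy = 16519.78
nΣxy − ΣxΣy = 99118.68 − 99984.7 = -866.02
nΣx² − (Σx)² = 193229.4 − 183355.24 = 9874.16; nΣy² − (Σy)² = 66833.34 − 54522.25 = 12311.09
r = -866.02 / √(9874.16 × 12311.09) = -866.02 / 11025.5010 ≈ -0.0785

-0.0785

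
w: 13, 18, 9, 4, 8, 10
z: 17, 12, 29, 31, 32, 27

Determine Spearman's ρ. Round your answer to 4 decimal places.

Rank w: 5, 6, 3, 1, 2, 4
Rank z: 2, 1, 4, 5, 6, 3
d = rank(w) − rank(z): 3, 5, -1, -4, -4, 1; Σd² = 68
ρ = 1 − 6Σd² / [n(n²−1)] = 1 − 6×68 / (6×35) = 1 − 408/210 ≈ -0.9429

-0.9429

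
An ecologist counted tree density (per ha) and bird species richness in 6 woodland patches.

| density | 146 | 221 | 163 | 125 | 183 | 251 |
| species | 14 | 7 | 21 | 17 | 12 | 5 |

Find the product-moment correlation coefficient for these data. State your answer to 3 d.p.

n = 6, Σx = 1089, Σy = 76, Σx² = 208841, Σy² = 1144, Σxy = 12590
nΣxy − ΣxΣy = 75540 − 82764 = -7224
nΣx² − (Σx)² = 1253046 − 1185921 = 67125; nΣy² − (Σy)² = 6864 − 5776 = 1088
r = -7224 / √(67125 × 1088) = -7224 / 8545.8762 ≈ -0.845

-0.845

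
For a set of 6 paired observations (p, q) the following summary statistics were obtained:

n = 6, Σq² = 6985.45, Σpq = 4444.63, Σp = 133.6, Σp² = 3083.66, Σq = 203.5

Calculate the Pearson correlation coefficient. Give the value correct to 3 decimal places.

r = (nΣpq − ΣpΣq) / √[(nΣp² − (Σp)²)(nΣq² − (Σq)²)]
Numerator: 6×4444.63 − 133.6×203.5 = -519.82
Denominator: √[(18501.96 − 17848.96)(41912.7 − 41412.25)] = √[653 × 500.45] = 571.6589
r = -519.82 / 571.6589 ≈ -0.909

-0.909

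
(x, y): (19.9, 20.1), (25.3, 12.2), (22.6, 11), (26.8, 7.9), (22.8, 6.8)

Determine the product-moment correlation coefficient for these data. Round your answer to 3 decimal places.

-0.678

n = 5, Σx = 117.4, Σy = 58, Σx² = 2784.94, Σy² = 782.5, Σxy = 1324.01
nΣxy − ΣxΣy = 6620.05 − 6809.2 = -189.15
nΣx² − (Σx)² = 13924.7 − 13782.76 = 141.94; nΣy² − (Σy)² = 3912.5 − 3364 = 548.5
r = -189.15 / √(141.94 × 548.5) = -189.15 / 279.0235 ≈ -0.678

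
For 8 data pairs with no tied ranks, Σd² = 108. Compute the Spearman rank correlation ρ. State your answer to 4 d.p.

-0.2857

ρ = 1 − 6Σd² / [n(n²−1)] = 1 − 6×108 / (8×63)
  = 1 − 648/504 = 1 − 1.28571 ≈ -0.2857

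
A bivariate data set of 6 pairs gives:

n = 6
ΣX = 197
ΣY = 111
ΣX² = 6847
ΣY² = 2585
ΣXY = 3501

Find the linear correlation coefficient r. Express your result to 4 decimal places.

r = (nΣXY − ΣXΣY) / √[(nΣX² − (ΣX)²)(nΣY² − (ΣY)²)]
Numerator: 6×3501 − 197×111 = -861
Denominator: √[(41082 − 38809)(15510 − 12321)] = √[2273 × 3189] = 2692.3219
r = -861 / 2692.3219 ≈ -0.3198

-0.3198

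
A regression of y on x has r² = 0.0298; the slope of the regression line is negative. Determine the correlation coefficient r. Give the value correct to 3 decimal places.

|r| = √0.0298 = 0.173
The association is negative, so r = −0.173.

-0.173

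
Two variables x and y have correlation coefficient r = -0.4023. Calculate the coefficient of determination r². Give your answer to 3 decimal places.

r² = (-0.4023)² = 0.162

0.162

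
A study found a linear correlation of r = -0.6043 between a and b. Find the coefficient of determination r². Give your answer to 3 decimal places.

r² = (-0.6043)² = 0.365

0.365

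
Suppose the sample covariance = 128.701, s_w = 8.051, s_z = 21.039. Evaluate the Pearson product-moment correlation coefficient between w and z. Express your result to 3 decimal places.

r = Cov(w,z) / (s_w · s_z) = 128.701 / (8.051 × 21.039)
  = 128.701 / 169.3850 ≈ 0.760

0.760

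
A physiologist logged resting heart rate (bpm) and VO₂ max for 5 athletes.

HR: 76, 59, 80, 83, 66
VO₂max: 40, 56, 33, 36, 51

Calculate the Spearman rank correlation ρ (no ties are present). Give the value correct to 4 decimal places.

Rank HR: 3, 1, 4, 5, 2
Rank VO₂max: 3, 5, 1, 2, 4
d = rank(HR) − rank(VO₂max): 0, -4, 3, 3, -2; Σd² = 38
ρ = 1 − 6Σd² / [n(n²−1)] = 1 − 6×38 / (5×24) = 1 − 228/120 ≈ -0.9000

-0.9000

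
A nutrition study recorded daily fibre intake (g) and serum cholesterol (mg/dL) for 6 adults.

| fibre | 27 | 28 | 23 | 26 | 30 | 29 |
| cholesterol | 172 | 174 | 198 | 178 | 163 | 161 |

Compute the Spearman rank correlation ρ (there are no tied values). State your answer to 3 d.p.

Rank fibre: 3, 4, 1, 2, 6, 5
Rank cholesterol: 3, 4, 6, 5, 2, 1
d = rank(fibre) − rank(cholesterol): 0, 0, -5, -3, 4, 4; Σd² = 66
ρ = 1 − 6Σd² / [n(n²−1)] = 1 − 6×66 / (6×35) = 1 − 396/210 ≈ -0.886

-0.886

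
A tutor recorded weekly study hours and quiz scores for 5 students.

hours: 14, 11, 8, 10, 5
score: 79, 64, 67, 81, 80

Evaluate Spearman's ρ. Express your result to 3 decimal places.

Rank hours: 5, 4, 2, 3, 1
Rank score: 3, 1, 2, 5, 4
d = rank(hours) − rank(score): 2, 3, 0, -2, -3; Σd² = 26
ρ = 1 − 6Σd² / [n(n²−1)] = 1 − 6×26 / (5×24) = 1 − 156/120 ≈ -0.300

-0.300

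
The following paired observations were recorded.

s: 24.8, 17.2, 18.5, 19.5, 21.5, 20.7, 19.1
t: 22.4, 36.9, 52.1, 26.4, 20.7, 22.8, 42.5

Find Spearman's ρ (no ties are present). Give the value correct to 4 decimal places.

Rank s: 7, 1, 2, 4, 6, 5, 3
Rank t: 2, 5, 7, 4, 1, 3, 6
d = rank(s) − rank(t): 5, -4, -5, 0, 5, 2, -3; Σd² = 104
ρ = 1 − 6Σd² / [n(n²−1)] = 1 − 6×104 / (7×48) = 1 − 624/336 ≈ -0.8571

-0.8571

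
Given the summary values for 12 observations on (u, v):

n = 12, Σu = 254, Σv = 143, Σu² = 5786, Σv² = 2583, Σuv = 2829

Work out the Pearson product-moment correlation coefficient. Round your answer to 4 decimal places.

r = (nΣuv − ΣuΣv) / √[(nΣu² − (Σu)²)(nΣv² − (Σv)²)]
Numerator: 12×2829 − 254×143 = -2374
Denominator: √[(69432 − 64516)(30996 − 20449)] = √[4916 × 10547] = 7200.6286
r = -2374 / 7200.6286 ≈ -0.3297

-0.3297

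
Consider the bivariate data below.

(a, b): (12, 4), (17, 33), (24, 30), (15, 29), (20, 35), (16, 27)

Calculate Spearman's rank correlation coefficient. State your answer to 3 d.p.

0.771

Rank a: 1, 4, 6, 2, 5, 3
Rank b: 1, 5, 4, 3, 6, 2
d = rank(a) − rank(b): 0, -1, 2, -1, -1, 1; Σd² = 8
ρ = 1 − 6Σd² / [n(n²−1)] = 1 − 6×8 / (6×35) = 1 − 48/210 ≈ 0.771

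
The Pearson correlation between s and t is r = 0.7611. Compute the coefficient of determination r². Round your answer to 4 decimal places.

r² = (0.7611)² = 0.5793

0.5793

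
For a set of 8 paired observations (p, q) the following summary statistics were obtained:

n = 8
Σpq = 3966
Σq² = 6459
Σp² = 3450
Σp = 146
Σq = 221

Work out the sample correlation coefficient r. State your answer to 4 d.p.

-0.1276

r = (nΣpq − ΣpΣq) / √[(nΣp² − (Σp)²)(nΣq² − (Σq)²)]
Numerator: 8×3966 − 146×221 = -538
Denominator: √[(27600 − 21316)(51672 − 48841)] = √[6284 × 2831] = 4217.8198
r = -538 / 4217.8198 ≈ -0.1276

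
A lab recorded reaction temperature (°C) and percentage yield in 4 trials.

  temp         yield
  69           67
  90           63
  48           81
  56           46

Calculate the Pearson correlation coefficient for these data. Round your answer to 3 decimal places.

-0.178

n = 4, Σx = 263, Σy = 257, Σx² = 18301, Σy² = 17135, Σxy = 16757
nΣxy − ΣxΣy = 67028 − 67591 = -563
nΣx² − (Σx)² = 73204 − 69169 = 4035; nΣy² − (Σy)² = 68540 − 66049 = 2491
r = -563 / √(4035 × 2491) = -563 / 3170.3604 ≈ -0.178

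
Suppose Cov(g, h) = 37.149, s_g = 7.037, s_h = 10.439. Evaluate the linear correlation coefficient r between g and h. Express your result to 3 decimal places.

r = Cov(g,h) / (s_g · s_h) = 37.149 / (7.037 × 10.439)
  = 37.149 / 73.4592 ≈ 0.506

0.506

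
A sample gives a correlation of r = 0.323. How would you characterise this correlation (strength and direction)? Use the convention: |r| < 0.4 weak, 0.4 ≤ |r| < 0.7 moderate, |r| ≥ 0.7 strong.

r = 0.323 > 0 so the relationship is positive.
|r| = 0.323, which falls in the weak range.

weak positive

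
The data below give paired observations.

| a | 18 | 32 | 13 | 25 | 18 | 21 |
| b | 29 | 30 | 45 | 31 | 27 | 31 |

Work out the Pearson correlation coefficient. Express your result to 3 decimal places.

n = 6, Σa = 127, Σb = 193, Σa² = 2907, Σb² = 6417, Σab = 3979
nΣab − ΣaΣb = 23874 − 24511 = -637
nΣa² − (Σa)² = 17442 − 16129 = 1313; nΣb² − (Σb)² = 38502 − 37249 = 1253
r = -637 / √(1313 × 1253) = -637 / 1282.6492 ≈ -0.497

-0.497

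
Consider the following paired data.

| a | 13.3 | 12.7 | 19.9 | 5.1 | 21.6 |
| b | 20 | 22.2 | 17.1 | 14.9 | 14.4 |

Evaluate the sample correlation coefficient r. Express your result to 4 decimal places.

-0.1277

n = 5, Σa = 72.6, Σb = 88.6, Σa² = 1226.76, Σb² = 1614.62, Σab = 1275.26
nΣab − ΣaΣb = 6376.3 − 6432.36 = -56.06
nΣa² − (Σa)² = 6133.8 − 5270.76 = 863.04; nΣb² − (Σb)² = 8073.1 − 7849.96 = 223.14
r = -56.06 / √(863.04 × 223.14) = -56.06 / 438.8379 ≈ -0.1277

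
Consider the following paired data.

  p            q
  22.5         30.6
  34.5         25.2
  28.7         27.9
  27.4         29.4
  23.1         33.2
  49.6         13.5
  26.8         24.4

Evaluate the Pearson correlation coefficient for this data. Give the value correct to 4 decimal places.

n = 7, Σp = 212.6, Σq = 184.2, Σp² = 6982.96, Σq² = 5094.02, Σpq = 5254.63
nΣpq − ΣpΣq = 36782.41 − 39160.92 = -2378.51
nΣp² − (Σp)² = 48880.72 − 45198.76 = 3681.96; nΣq² − (Σq)² = 35658.14 − 33929.64 = 1728.5
r = -2378.51 / √(3681.96 × 1728.5) = -2378.51 / 2522.7501 ≈ -0.9428

-0.9428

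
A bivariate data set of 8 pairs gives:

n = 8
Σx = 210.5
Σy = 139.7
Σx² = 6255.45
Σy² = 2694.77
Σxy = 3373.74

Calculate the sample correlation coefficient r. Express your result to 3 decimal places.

-0.706

r = (nΣxy − ΣxΣy) / √[(nΣx² − (Σx)²)(nΣy² − (Σy)²)]
Numerator: 8×3373.74 − 210.5×139.7 = -2416.93
Denominator: √[(50043.6 − 44310.25)(21558.16 − 19516.09)] = √[5733.35 × 2042.07] = 3421.6812
r = -2416.93 / 3421.6812 ≈ -0.706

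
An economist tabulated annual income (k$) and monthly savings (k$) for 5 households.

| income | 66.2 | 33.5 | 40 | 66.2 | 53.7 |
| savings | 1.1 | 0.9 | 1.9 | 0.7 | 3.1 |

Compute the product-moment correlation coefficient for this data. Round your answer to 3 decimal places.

n = 5, Σx = 259.6, Σy = 7.7, Σx² = 14370.82, Σy² = 15.73, Σxy = 391.78
nΣxy − ΣxΣy = 1958.9 − 1998.92 = -40.02
nΣx² − (Σx)² = 71854.1 − 67392.16 = 4461.94; nΣy² − (Σy)² = 78.65 − 59.29 = 19.36
r = -40.02 / √(4461.94 × 19.36) = -40.02 / 293.9101 ≈ -0.136

-0.136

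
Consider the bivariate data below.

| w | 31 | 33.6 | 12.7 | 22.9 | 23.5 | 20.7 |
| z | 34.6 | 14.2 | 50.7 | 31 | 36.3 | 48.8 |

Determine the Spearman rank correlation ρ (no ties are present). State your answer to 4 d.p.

-0.8286

Rank w: 5, 6, 1, 3, 4, 2
Rank z: 3, 1, 6, 2, 4, 5
d = rank(w) − rank(z): 2, 5, -5, 1, 0, -3; Σd² = 64
ρ = 1 − 6Σd² / [n(n²−1)] = 1 − 6×64 / (6×35) = 1 − 384/210 ≈ -0.8286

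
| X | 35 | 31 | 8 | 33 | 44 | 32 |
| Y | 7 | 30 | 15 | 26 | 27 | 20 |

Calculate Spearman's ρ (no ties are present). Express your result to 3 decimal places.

Rank X: 5, 2, 1, 4, 6, 3
Rank Y: 1, 6, 2, 4, 5, 3
d = rank(X) − rank(Y): 4, -4, -1, 0, 1, 0; Σd² = 34
ρ = 1 − 6Σd² / [n(n²−1)] = 1 − 6×34 / (6×35) = 1 − 204/210 ≈ 0.029

0.029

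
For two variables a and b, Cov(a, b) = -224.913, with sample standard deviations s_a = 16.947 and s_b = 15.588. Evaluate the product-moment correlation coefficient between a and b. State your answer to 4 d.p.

-0.8514

r = Cov(a,b) / (s_a · s_b) = -224.913 / (16.947 × 15.588)
  = -224.913 / 264.1698 ≈ -0.8514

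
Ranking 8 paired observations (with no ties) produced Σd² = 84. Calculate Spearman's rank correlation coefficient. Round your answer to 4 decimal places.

ρ = 1 − 6Σd² / [n(n²−1)] = 1 − 6×84 / (8×63)
  = 1 − 504/504 = 1 − 1.00000 ≈ 0.0000

0.0000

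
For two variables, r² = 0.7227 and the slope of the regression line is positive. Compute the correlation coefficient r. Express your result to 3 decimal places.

0.850

|r| = √0.7227 = 0.850
The association is positive, so r = 0.850.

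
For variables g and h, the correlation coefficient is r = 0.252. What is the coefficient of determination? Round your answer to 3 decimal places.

0.064

r² = (0.252)² = 0.064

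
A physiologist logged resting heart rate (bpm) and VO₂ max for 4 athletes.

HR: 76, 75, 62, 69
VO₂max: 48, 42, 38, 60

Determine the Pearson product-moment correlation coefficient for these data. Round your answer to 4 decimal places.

0.2154

n = 4, Σx = 282, Σy = 188, Σx² = 20006, Σy² = 9112, Σxy = 13294
nΣxy − ΣxΣy = 53176 − 53016 = 160
nΣx² − (Σx)² = 80024 − 79524 = 500; nΣy² − (Σy)² = 36448 − 35344 = 1104
r = 160 / √(500 × 1104) = 160 / 742.9670 ≈ 0.2154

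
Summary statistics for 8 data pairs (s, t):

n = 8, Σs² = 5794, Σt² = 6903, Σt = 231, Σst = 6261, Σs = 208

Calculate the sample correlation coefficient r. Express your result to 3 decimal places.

r = (nΣst − ΣsΣt) / √[(nΣs² − (Σs)²)(nΣt² − (Σt)²)]
Numerator: 8×6261 − 208×231 = 2040
Denominator: √[(46352 − 43264)(55224 − 53361)] = √[3088 × 1863] = 2398.5295
r = 2040 / 2398.5295 ≈ 0.851

0.851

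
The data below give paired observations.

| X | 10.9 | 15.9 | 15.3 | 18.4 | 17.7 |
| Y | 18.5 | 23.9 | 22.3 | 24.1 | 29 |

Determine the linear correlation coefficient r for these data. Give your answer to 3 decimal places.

0.837

n = 5, ΣX = 78.2, ΣY = 117.8, ΣX² = 1257.56, ΣY² = 2832.56, ΣXY = 1879.59
nΣXY − ΣXΣY = 9397.95 − 9211.96 = 185.99
nΣX² − (ΣX)² = 6287.8 − 6115.24 = 172.56; nΣY² − (ΣY)² = 14162.8 − 13876.84 = 285.96
r = 185.99 / √(172.56 × 285.96) = 185.99 / 222.1379 ≈ 0.837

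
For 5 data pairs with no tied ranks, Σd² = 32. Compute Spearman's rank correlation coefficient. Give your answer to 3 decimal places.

-0.600

ρ = 1 − 6Σd² / [n(n²−1)] = 1 − 6×32 / (5×24)
  = 1 − 192/120 = 1 − 1.6000 ≈ -0.600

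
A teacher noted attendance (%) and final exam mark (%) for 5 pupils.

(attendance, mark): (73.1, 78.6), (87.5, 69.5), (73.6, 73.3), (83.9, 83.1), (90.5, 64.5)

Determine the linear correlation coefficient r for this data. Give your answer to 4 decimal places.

n = 5, Σx = 408.6, Σy = 369, Σx² = 33646.28, Σy² = 27446.96, Σxy = 30031.13
nΣxy − ΣxΣy = 150155.65 − 150773.4 = -617.75
nΣx² − (Σx)² = 168231.4 − 166953.96 = 1277.44; nΣy² − (Σy)² = 137234.8 − 136161 = 1073.8
r = -617.75 / √(1277.44 × 1073.8) = -617.75 / 1171.2024 ≈ -0.5274

-0.5274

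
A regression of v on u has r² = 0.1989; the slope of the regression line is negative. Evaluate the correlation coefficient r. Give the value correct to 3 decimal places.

|r| = √0.1989 = 0.446
The association is negative, so r = −0.446.

-0.446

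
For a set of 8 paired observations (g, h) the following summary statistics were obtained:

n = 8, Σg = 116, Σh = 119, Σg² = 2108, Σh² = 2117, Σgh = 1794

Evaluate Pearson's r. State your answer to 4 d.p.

0.1782

r = (nΣgh − ΣgΣh) / √[(nΣg² − (Σg)²)(nΣh² − (Σh)²)]
Numerator: 8×1794 − 116×119 = 548
Denominator: √[(16864 − 13456)(16936 − 14161)] = √[3408 × 2775] = 3075.2561
r = 548 / 3075.2561 ≈ 0.1782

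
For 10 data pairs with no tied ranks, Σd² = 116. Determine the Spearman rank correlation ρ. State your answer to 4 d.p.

ρ = 1 − 6Σd² / [n(n²−1)] = 1 − 6×116 / (10×99)
  = 1 − 696/990 = 1 − 0.70303 ≈ 0.2970

0.2970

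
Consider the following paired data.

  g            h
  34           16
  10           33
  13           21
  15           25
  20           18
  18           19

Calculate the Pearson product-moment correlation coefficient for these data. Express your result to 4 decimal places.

n = 6, Σg = 110, Σh = 132, Σg² = 2374, Σh² = 3096, Σgh = 2224
nΣgh − ΣgΣh = 13344 − 14520 = -1176
nΣg² − (Σg)² = 14244 − 12100 = 2144; nΣh² − (Σh)² = 18576 − 17424 = 1152
r = -1176 / √(2144 × 1152) = -1176 / 1571.5877 ≈ -0.7483

-0.7483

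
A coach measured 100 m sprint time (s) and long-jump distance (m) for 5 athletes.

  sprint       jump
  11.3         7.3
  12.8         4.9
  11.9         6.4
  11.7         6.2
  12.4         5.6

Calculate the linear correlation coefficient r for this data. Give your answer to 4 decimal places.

n = 5, Σx = 60.1, Σy = 30.4, Σx² = 723.79, Σy² = 188.06, Σxy = 363.35
nΣxy − ΣxΣy = 1816.75 − 1827.04 = -10.29
nΣx² − (Σx)² = 3618.95 − 3612.01 = 6.94; nΣy² − (Σy)² = 940.3 − 924.16 = 16.14
r = -10.29 / √(6.94 × 16.14) = -10.29 / 10.5836 ≈ -0.9723

-0.9723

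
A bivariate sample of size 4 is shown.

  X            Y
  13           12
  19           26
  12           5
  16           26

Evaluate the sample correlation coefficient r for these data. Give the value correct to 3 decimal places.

0.914

n = 4, ΣX = 60, ΣY = 69, ΣX² = 930, ΣY² = 1521, ΣXY = 1126
nΣXY − ΣXΣY = 4504 − 4140 = 364
nΣX² − (ΣX)² = 3720 − 3600 = 120; nΣY² − (ΣY)² = 6084 − 4761 = 1323
r = 364 / √(120 × 1323) = 364 / 398.4470 ≈ 0.914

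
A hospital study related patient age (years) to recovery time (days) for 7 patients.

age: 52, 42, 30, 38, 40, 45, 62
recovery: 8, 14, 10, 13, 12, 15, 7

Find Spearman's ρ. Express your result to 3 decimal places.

Rank age: 6, 4, 1, 2, 3, 5, 7
Rank recovery: 2, 6, 3, 5, 4, 7, 1
d = rank(age) − rank(recovery): 4, -2, -2, -3, -1, -2, 6; Σd² = 74
ρ = 1 − 6Σd² / [n(n²−1)] = 1 − 6×74 / (7×48) = 1 − 444/336 ≈ -0.321

-0.321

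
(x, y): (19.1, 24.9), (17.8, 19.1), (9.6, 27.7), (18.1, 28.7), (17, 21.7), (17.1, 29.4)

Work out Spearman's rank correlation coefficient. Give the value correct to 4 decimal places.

Rank x: 6, 4, 1, 5, 2, 3
Rank y: 3, 1, 4, 5, 2, 6
d = rank(x) − rank(y): 3, 3, -3, 0, 0, -3; Σd² = 36
ρ = 1 − 6Σd² / [n(n²−1)] = 1 − 6×36 / (6×35) = 1 − 216/210 ≈ -0.0286

-0.0286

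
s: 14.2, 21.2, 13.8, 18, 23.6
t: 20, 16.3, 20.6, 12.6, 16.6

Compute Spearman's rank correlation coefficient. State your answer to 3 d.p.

-0.600

Rank s: 2, 4, 1, 3, 5
Rank t: 4, 2, 5, 1, 3
d = rank(s) − rank(t): -2, 2, -4, 2, 2; Σd² = 32
ρ = 1 − 6Σd² / [n(n²−1)] = 1 − 6×32 / (5×24) = 1 − 192/120 ≈ -0.600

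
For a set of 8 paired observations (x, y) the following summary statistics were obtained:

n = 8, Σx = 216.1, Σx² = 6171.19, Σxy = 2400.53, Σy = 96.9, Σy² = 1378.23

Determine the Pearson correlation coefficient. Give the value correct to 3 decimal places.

-0.830

r = (nΣxy − ΣxΣy) / √[(nΣx² − (Σx)²)(nΣy² − (Σy)²)]
Numerator: 8×2400.53 − 216.1×96.9 = -1735.85
Denominator: √[(49369.52 − 46699.21)(11025.84 − 9389.61)] = √[2670.31 × 1636.23] = 2090.2730
r = -1735.85 / 2090.2730 ≈ -0.830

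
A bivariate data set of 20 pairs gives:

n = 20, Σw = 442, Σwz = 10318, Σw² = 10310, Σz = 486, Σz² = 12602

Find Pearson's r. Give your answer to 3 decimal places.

r = (nΣwz − ΣwΣz) / √[(nΣw² − (Σw)²)(nΣz² − (Σz)²)]
Numerator: 20×10318 − 442×486 = -8452
Denominator: √[(206200 − 195364)(252040 − 236196)] = √[10836 × 15844] = 13102.8846
r = -8452 / 13102.8846 ≈ -0.645

-0.645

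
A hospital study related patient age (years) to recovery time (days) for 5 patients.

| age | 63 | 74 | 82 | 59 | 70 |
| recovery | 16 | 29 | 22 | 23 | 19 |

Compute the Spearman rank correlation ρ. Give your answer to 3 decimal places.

Rank age: 2, 4, 5, 1, 3
Rank recovery: 1, 5, 3, 4, 2
d = rank(age) − rank(recovery): 1, -1, 2, -3, 1; Σd² = 16
ρ = 1 − 6Σd² / [n(n²−1)] = 1 − 6×16 / (5×24) = 1 − 96/120 ≈ 0.200

0.200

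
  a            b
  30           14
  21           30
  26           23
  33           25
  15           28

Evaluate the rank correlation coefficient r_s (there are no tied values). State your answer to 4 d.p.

Rank a: 4, 2, 3, 5, 1
Rank b: 1, 5, 2, 3, 4
d = rank(a) − rank(b): 3, -3, 1, 2, -3; Σd² = 32
ρ = 1 − 6Σd² / [n(n²−1)] = 1 − 6×32 / (5×24) = 1 − 192/120 ≈ -0.6000

-0.6000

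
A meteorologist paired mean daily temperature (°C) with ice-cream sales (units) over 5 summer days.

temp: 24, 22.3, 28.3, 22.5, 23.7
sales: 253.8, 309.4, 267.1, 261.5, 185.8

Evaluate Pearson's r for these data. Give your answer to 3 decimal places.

-0.069

n = 5, Σx = 120.8, Σy = 1277.6, Σx² = 2942.12, Σy² = 334389.1, Σxy = 30836.96
nΣxy − ΣxΣy = 154184.8 − 154334.08 = -149.28
nΣx² − (Σx)² = 14710.6 − 14592.64 = 117.96; nΣy² − (Σy)² = 1671945.5 − 1632261.76 = 39683.74
r = -149.28 / √(117.96 × 39683.74) = -149.28 / 2163.5836 ≈ -0.069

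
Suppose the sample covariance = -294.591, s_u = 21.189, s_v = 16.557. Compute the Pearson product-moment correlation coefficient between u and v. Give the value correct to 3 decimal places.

-0.840

r = Cov(u,v) / (s_u · s_v) = -294.591 / (21.189 × 16.557)
  = -294.591 / 350.8263 ≈ -0.840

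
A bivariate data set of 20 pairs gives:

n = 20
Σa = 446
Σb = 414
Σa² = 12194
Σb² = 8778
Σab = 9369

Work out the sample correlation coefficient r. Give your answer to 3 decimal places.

r = (nΣab − ΣaΣb) / √[(nΣa² − (Σa)²)(nΣb² − (Σb)²)]
Numerator: 20×9369 − 446×414 = 2736
Denominator: √[(243880 − 198916)(175560 − 171396)] = √[44964 × 4164] = 13683.2049
r = 2736 / 13683.2049 ≈ 0.200

0.200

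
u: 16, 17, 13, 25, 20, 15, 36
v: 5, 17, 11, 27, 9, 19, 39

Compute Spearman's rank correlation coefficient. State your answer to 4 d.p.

Rank u: 3, 4, 1, 6, 5, 2, 7
Rank v: 1, 4, 3, 6, 2, 5, 7
d = rank(u) − rank(v): 2, 0, -2, 0, 3, -3, 0; Σd² = 26
ρ = 1 − 6Σd² / [n(n²−1)] = 1 − 6×26 / (7×48) = 1 − 156/336 ≈ 0.5357

0.5357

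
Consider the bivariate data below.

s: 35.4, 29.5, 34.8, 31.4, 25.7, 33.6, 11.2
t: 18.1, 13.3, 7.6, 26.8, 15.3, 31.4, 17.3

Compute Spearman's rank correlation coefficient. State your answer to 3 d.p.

0.143

Rank s: 7, 3, 6, 4, 2, 5, 1
Rank t: 5, 2, 1, 6, 3, 7, 4
d = rank(s) − rank(t): 2, 1, 5, -2, -1, -2, -3; Σd² = 48
ρ = 1 − 6Σd² / [n(n²−1)] = 1 − 6×48 / (7×48) = 1 − 288/336 ≈ 0.143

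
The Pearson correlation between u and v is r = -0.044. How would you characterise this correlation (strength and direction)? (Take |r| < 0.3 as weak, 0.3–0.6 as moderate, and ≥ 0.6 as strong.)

weak negative

r = -0.044 < 0 so the relationship is negative.
|r| = 0.044, which falls in the weak range.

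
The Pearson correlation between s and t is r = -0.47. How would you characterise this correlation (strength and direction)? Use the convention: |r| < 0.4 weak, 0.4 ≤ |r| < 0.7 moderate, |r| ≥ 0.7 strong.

r = -0.47 < 0 so the relationship is negative.
|r| = 0.47, which falls in the moderate range.

moderate negative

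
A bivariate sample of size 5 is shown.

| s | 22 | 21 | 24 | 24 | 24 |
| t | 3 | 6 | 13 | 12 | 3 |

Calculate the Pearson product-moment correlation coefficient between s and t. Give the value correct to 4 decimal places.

0.4761

n = 5, Σs = 115, Σt = 37, Σs² = 2653, Σt² = 367, Σst = 864
nΣst − ΣsΣt = 4320 − 4255 = 65
nΣs² − (Σs)² = 13265 − 13225 = 40; nΣt² − (Σt)² = 1835 − 1369 = 466
r = 65 / √(40 × 466) = 65 / 136.5284 ≈ 0.4761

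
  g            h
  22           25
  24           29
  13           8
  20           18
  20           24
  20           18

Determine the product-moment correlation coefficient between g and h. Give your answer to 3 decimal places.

0.950

n = 6, Σg = 119, Σh = 122, Σg² = 2429, Σh² = 2754, Σgh = 2550
nΣgh − ΣgΣh = 15300 − 14518 = 782
nΣg² − (Σg)² = 14574 − 14161 = 413; nΣh² − (Σh)² = 16524 − 14884 = 1640
r = 782 / √(413 × 1640) = 782 / 822.9945 ≈ 0.950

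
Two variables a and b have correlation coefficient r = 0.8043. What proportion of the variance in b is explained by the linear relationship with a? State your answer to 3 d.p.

r² = (0.8043)² = 0.647

0.647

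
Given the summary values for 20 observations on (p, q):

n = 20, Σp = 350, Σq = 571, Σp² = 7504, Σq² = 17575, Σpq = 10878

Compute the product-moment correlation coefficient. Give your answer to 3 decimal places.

r = (nΣpq − ΣpΣq) / √[(nΣp² − (Σp)²)(nΣq² − (Σq)²)]
Numerator: 20×10878 − 350×571 = 17710
Denominator: √[(150080 − 122500)(351500 − 326041)] = √[27580 × 25459] = 26498.2871
r = 17710 / 26498.2871 ≈ 0.668

0.668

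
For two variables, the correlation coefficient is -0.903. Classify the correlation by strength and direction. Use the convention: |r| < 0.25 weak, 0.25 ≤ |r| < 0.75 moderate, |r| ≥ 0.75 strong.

r = -0.903 < 0 so the relationship is negative.
|r| = 0.903, which falls in the strong range.

strong negative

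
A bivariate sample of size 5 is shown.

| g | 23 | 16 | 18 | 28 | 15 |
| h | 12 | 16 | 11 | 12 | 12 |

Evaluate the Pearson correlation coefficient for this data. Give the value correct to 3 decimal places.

-0.331

n = 5, Σg = 100, Σh = 63, Σg² = 2118, Σh² = 809, Σgh = 1246
nΣgh − ΣgΣh = 6230 − 6300 = -70
nΣg² − (Σg)² = 10590 − 10000 = 590; nΣh² − (Σh)² = 4045 − 3969 = 76
r = -70 / √(590 × 76) = -70 / 211.7546 ≈ -0.331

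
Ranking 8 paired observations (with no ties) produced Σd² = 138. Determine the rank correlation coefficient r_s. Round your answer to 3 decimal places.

-0.643

ρ = 1 − 6Σd² / [n(n²−1)] = 1 − 6×138 / (8×63)
  = 1 − 828/504 = 1 − 1.6429 ≈ -0.643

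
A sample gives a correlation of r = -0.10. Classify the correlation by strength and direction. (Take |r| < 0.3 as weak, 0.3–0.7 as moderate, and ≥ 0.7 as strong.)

r = -0.10 < 0 so the relationship is negative.
|r| = 0.10, which falls in the weak range.

weak negative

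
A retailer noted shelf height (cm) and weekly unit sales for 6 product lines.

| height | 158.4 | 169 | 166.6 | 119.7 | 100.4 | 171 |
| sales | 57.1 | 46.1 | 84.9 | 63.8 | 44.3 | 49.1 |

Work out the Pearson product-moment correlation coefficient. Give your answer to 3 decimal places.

n = 6, Σx = 885.1, Σy = 345.3, Σx² = 135056.37, Σy² = 21037.37, Σxy = 51460.56
nΣxy − ΣxΣy = 308763.36 − 305625.03 = 3138.33
nΣx² − (Σx)² = 810338.22 − 783402.01 = 26936.21; nΣy² − (Σy)² = 126224.22 − 119232.09 = 6992.13
r = 3138.33 / √(26936.21 × 6992.13) = 3138.33 / 13723.7561 ≈ 0.229

0.229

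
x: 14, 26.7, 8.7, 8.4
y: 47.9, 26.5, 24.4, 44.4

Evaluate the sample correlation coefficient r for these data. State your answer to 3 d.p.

-0.342

n = 4, Σx = 57.8, Σy = 143.2, Σx² = 1055.14, Σy² = 5563.38, Σxy = 1963.39
nΣxy − ΣxΣy = 7853.56 − 8276.96 = -423.4
nΣx² − (Σx)² = 4220.56 − 3340.84 = 879.72; nΣy² − (Σy)² = 22253.52 − 20506.24 = 1747.28
r = -423.4 / √(879.72 × 1747.28) = -423.4 / 1239.8053 ≈ -0.342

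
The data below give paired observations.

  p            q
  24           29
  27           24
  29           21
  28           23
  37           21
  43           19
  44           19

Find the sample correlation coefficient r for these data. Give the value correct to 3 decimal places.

n = 7, Σp = 232, Σq = 156, Σp² = 8084, Σq² = 3550, Σpq = 5027
nΣpq − ΣpΣq = 35189 − 36192 = -1003
nΣp² − (Σp)² = 56588 − 53824 = 2764; nΣq² − (Σq)² = 24850 − 24336 = 514
r = -1003 / √(2764 × 514) = -1003 / 1191.9295 ≈ -0.841

-0.841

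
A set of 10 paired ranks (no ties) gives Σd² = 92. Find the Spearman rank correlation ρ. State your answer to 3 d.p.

ρ = 1 − 6Σd² / [n(n²−1)] = 1 − 6×92 / (10×99)
  = 1 − 552/990 = 1 − 0.5576 ≈ 0.442

0.442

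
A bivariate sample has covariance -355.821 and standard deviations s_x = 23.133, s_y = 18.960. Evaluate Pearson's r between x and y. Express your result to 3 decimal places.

-0.811

r = Cov(x,y) / (s_x · s_y) = -355.821 / (23.133 × 18.960)
  = -355.821 / 438.6017 ≈ -0.811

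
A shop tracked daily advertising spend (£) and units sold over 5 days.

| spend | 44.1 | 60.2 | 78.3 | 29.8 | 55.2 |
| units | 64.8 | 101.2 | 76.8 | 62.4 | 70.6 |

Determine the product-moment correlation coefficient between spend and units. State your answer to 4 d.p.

n = 5, Σx = 267.6, Σy = 375.8, Σx² = 15634.82, Σy² = 29216.84, Σxy = 20720
nΣxy − ΣxΣy = 103600 − 100564.08 = 3035.92
nΣx² − (Σx)² = 78174.1 − 71609.76 = 6564.34; nΣy² − (Σy)² = 146084.2 − 141225.64 = 4858.56
r = 3035.92 / √(6564.34 × 4858.56) = 3035.92 / 5647.4100 ≈ 0.5376

0.5376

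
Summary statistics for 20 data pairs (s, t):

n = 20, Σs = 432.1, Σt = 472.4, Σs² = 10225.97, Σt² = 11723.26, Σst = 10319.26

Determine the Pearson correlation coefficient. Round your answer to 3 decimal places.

r = (nΣst − ΣsΣt) / √[(nΣs² − (Σs)²)(nΣt² − (Σt)²)]
Numerator: 20×10319.26 − 432.1×472.4 = 2261.16
Denominator: √[(204519.4 − 186710.41)(234465.2 − 223161.76)] = √[17808.99 × 11303.44] = 14188.1236
r = 2261.16 / 14188.1236 ≈ 0.159

0.159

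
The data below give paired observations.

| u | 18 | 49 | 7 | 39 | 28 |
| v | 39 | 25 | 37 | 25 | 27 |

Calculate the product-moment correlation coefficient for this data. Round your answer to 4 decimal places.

n = 5, Σu = 141, Σv = 153, Σu² = 5079, Σv² = 4869, Σuv = 3917
nΣuv − ΣuΣv = 19585 − 21573 = -1988
nΣu² − (Σu)² = 25395 − 19881 = 5514; nΣv² − (Σv)² = 24345 − 23409 = 936
r = -1988 / √(5514 × 936) = -1988 / 2271.8063 ≈ -0.8751

-0.8751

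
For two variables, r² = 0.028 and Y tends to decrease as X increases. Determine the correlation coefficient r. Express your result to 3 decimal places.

|r| = √0.028 = 0.167
The association is negative, so r = −0.167.

-0.167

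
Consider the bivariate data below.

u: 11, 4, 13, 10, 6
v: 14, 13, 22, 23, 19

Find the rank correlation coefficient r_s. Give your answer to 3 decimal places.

0.500

Rank u: 4, 1, 5, 3, 2
Rank v: 2, 1, 4, 5, 3
d = rank(u) − rank(v): 2, 0, 1, -2, -1; Σd² = 10
ρ = 1 − 6Σd² / [n(n²−1)] = 1 − 6×10 / (5×24) = 1 − 60/120 ≈ 0.500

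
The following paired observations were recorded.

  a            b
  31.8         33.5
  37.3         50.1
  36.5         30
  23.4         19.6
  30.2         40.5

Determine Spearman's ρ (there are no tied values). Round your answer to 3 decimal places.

0.600

Rank a: 3, 5, 4, 1, 2
Rank b: 3, 5, 2, 1, 4
d = rank(a) − rank(b): 0, 0, 2, 0, -2; Σd² = 8
ρ = 1 − 6Σd² / [n(n²−1)] = 1 − 6×8 / (5×24) = 1 − 48/120 ≈ 0.600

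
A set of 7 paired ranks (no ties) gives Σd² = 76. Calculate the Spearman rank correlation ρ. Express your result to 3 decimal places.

-0.357

ρ = 1 − 6Σd² / [n(n²−1)] = 1 − 6×76 / (7×48)
  = 1 − 456/336 = 1 − 1.3571 ≈ -0.357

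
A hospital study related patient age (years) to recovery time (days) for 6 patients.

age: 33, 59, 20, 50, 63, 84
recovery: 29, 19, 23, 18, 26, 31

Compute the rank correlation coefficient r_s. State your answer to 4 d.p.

Rank age: 2, 4, 1, 3, 5, 6
Rank recovery: 5, 2, 3, 1, 4, 6
d = rank(age) − rank(recovery): -3, 2, -2, 2, 1, 0; Σd² = 22
ρ = 1 − 6Σd² / [n(n²−1)] = 1 − 6×22 / (6×35) = 1 − 132/210 ≈ 0.3714

0.3714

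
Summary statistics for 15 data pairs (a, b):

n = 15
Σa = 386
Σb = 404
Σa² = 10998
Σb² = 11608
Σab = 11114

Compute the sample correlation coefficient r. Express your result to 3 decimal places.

r = (nΣab − ΣaΣb) / √[(nΣa² − (Σa)²)(nΣb² − (Σb)²)]
Numerator: 15×11114 − 386×404 = 10766
Denominator: √[(164970 − 148996)(174120 − 163216)] = √[15974 × 10904] = 13197.7459
r = 10766 / 13197.7459 ≈ 0.816

0.816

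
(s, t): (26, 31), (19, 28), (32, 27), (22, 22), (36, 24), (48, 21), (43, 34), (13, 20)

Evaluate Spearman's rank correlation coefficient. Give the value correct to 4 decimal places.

Rank s: 4, 2, 5, 3, 6, 8, 7, 1
Rank t: 7, 6, 5, 3, 4, 2, 8, 1
d = rank(s) − rank(t): -3, -4, 0, 0, 2, 6, -1, 0; Σd² = 66
ρ = 1 − 6Σd² / [n(n²−1)] = 1 − 6×66 / (8×63) = 1 − 396/504 ≈ 0.2143

0.2143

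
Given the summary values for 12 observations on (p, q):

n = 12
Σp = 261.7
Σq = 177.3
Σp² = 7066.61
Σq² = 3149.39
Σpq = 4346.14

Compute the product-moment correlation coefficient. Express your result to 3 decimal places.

r = (nΣpq − ΣpΣq) / √[(nΣp² − (Σp)²)(nΣq² − (Σq)²)]
Numerator: 12×4346.14 − 261.7×177.3 = 5754.27
Denominator: √[(84799.32 − 68486.89)(37792.68 − 31435.29)] = √[16312.43 × 6357.39] = 10183.5396
r = 5754.27 / 10183.5396 ≈ 0.565

0.565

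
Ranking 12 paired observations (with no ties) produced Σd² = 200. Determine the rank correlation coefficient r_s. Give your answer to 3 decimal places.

ρ = 1 − 6Σd² / [n(n²−1)] = 1 − 6×200 / (12×143)
  = 1 − 1200/1716 = 1 − 0.6993 ≈ 0.301

0.301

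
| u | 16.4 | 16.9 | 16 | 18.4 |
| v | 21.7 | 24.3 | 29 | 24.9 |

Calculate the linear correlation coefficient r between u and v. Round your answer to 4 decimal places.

-0.2204

n = 4, Σu = 67.7, Σv = 99.9, Σu² = 1149.13, Σv² = 2522.39, Σuv = 1688.71
nΣuv − ΣuΣv = 6754.84 − 6763.23 = -8.39
nΣu² − (Σu)² = 4596.52 − 4583.29 = 13.23; nΣv² − (Σv)² = 10089.56 − 9980.01 = 109.55
r = -8.39 / √(13.23 × 109.55) = -8.39 / 38.0703 ≈ -0.2204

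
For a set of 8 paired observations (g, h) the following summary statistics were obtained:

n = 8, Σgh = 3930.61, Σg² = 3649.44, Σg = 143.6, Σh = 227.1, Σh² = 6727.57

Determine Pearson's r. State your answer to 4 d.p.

-0.2658

r = (nΣgh − ΣgΣh) / √[(nΣg² − (Σg)²)(nΣh² − (Σh)²)]
Numerator: 8×3930.61 − 143.6×227.1 = -1166.68
Denominator: √[(29195.52 − 20620.96)(53820.56 − 51574.41)] = √[8574.56 × 2246.15] = 4388.5929
r = -1166.68 / 4388.5929 ≈ -0.2658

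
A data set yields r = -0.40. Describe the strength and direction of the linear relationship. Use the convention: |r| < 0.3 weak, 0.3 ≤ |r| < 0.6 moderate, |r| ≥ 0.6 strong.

moderate negative

r = -0.40 < 0 so the relationship is negative.
|r| = 0.40, which falls in the moderate range.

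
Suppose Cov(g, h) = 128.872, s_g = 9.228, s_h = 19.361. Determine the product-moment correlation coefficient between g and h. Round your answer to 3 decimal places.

r = Cov(g,h) / (s_g · s_h) = 128.872 / (9.228 × 19.361)
  = 128.872 / 178.6633 ≈ 0.721

0.721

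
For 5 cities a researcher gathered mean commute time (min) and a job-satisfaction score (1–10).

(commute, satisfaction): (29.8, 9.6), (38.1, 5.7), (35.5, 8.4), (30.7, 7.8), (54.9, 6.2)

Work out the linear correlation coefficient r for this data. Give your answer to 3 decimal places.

-0.674

n = 5, Σx = 189, Σy = 37.7, Σx² = 7556.4, Σy² = 294.49, Σxy = 1381.29
nΣxy − ΣxΣy = 6906.45 − 7125.3 = -218.85
nΣx² − (Σx)² = 37782 − 35721 = 2061; nΣy² − (Σy)² = 1472.45 − 1421.29 = 51.16
r = -218.85 / √(2061 × 51.16) = -218.85 / 324.7164 ≈ -0.674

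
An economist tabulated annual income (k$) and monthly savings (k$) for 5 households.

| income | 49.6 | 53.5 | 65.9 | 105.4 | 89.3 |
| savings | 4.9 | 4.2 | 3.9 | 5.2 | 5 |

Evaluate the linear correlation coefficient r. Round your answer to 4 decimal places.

n = 5, Σx = 363.7, Σy = 23.2, Σx² = 28748.87, Σy² = 108.9, Σxy = 1719.33
nΣxy − ΣxΣy = 8596.65 − 8437.84 = 158.81
nΣx² − (Σx)² = 143744.35 − 132277.69 = 11466.66; nΣy² − (Σy)² = 544.5 − 538.24 = 6.26
r = 158.81 / √(11466.66 × 6.26) = 158.81 / 267.9203 ≈ 0.5928

0.5928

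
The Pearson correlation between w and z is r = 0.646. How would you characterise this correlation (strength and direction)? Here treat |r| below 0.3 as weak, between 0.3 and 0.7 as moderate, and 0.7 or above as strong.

r = 0.646 > 0 so the relationship is positive.
|r| = 0.646, which falls in the moderate range.

moderate positive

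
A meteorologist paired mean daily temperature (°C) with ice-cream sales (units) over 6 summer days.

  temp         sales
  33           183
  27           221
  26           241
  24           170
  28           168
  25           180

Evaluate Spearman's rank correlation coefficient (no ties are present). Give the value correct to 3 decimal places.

Rank temp: 6, 4, 3, 1, 5, 2
Rank sales: 4, 5, 6, 2, 1, 3
d = rank(temp) − rank(sales): 2, -1, -3, -1, 4, -1; Σd² = 32
ρ = 1 − 6Σd² / [n(n²−1)] = 1 − 6×32 / (6×35) = 1 − 192/210 ≈ 0.086

0.086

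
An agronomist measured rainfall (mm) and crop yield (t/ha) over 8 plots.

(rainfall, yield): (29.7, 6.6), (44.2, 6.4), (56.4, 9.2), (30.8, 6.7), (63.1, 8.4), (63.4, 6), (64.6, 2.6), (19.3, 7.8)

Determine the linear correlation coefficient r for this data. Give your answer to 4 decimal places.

n = 8, Σx = 371.5, Σy = 53.7, Σx² = 19512.15, Σy² = 388.21, Σxy = 2433.08
nΣxy − ΣxΣy = 19464.64 − 19949.55 = -484.91
nΣx² − (Σx)² = 156097.2 − 138012.25 = 18084.95; nΣy² − (Σy)² = 3105.68 − 2883.69 = 221.99
r = -484.91 / √(18084.95 × 221.99) = -484.91 / 2003.6662 ≈ -0.2420

-0.2420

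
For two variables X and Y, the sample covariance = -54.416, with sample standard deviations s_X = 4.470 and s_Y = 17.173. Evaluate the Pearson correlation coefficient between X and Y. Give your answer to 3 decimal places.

r = Cov(X,Y) / (s_X · s_Y) = -54.416 / (4.470 × 17.173)
  = -54.416 / 76.7633 ≈ -0.709

-0.709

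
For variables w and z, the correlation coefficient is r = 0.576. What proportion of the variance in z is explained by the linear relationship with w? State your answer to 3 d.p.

0.332

r² = (0.576)² = 0.332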